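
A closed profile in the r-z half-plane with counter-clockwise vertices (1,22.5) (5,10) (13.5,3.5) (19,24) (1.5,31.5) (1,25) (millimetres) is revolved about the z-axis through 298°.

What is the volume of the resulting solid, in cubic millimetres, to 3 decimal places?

Volume = 14841.502 mm³

Profile (r,z), 6 vertices: (1,22.5) (5,10) (13.5,3.5) (19,24) (1.5,31.5) (1,25)
edge 0: (1,22.5)→(5,10)  cross = 1·10 − 5·22.5 = -102.5000; (r_i+r_j)·cross = 6·-102.5000 = -615.0000
edge 1: (5,10)→(13.5,3.5)  cross = 5·3.5 − 13.5·10 = -117.5000; (r_i+r_j)·cross = 18.5·-117.5000 = -2173.7500
edge 2: (13.5,3.5)→(19,24)  cross = 13.5·24 − 19·3.5 = 257.5000; (r_i+r_j)·cross = 32.5·257.5000 = 8368.7500
edge 3: (19,24)→(1.5,31.5)  cross = 19·31.5 − 1.5·24 = 562.5000; (r_i+r_j)·cross = 20.5·562.5000 = 11531.2500
edge 4: (1.5,31.5)→(1,25)  cross = 1.5·25 − 1·31.5 = 6.0000; (r_i+r_j)·cross = 2.5·6.0000 = 15.0000
edge 5: (1,25)→(1,22.5)  cross = 1·22.5 − 1·25 = -2.5000; (r_i+r_j)·cross = 2·-2.5000 = -5.0000
Σcross = 603.5000 → A = |Σcross|/2 = 301.7500 mm²
Σ(r_i+r_j)·cross = 17121.2500 → first moment M = |Σ|/6 = 2853.5417
R_c = M/A = 2853.5417/301.7500 = 9.4566 mm
θ = 298° = 5.201081 rad
V = θ·R_c·A = 5.201081·9.4566·301.7500 = 14841.502 mm³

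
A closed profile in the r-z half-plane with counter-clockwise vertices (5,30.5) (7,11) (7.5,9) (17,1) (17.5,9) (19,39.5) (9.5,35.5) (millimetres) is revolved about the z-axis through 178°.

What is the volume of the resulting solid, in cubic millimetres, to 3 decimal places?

Profile (r,z), 7 vertices: (5,30.5) (7,11) (7.5,9) (17,1) (17.5,9) (19,39.5) (9.5,35.5)
edge 0: (5,30.5)→(7,11)  cross = 5·11 − 7·30.5 = -158.5000; (r_i+r_j)·cross = 12·-158.5000 = -1902.0000
edge 1: (7,11)→(7.5,9)  cross = 7·9 − 7.5·11 = -19.5000; (r_i+r_j)·cross = 14.5·-19.5000 = -282.7500
edge 2: (7.5,9)→(17,1)  cross = 7.5·1 − 17·9 = -145.5000; (r_i+r_j)·cross = 24.5·-145.5000 = -3564.7500
edge 3: (17,1)→(17.5,9)  cross = 17·9 − 17.5·1 = 135.5000; (r_i+r_j)·cross = 34.5·135.5000 = 4674.7500
edge 4: (17.5,9)→(19,39.5)  cross = 17.5·39.5 − 19·9 = 520.2500; (r_i+r_j)·cross = 36.5·520.2500 = 18989.1250
edge 5: (19,39.5)→(9.5,35.5)  cross = 19·35.5 − 9.5·39.5 = 299.2500; (r_i+r_j)·cross = 28.5·299.2500 = 8528.6250
edge 6: (9.5,35.5)→(5,30.5)  cross = 9.5·30.5 − 5·35.5 = 112.2500; (r_i+r_j)·cross = 14.5·112.2500 = 1627.6250
Σcross = 743.7500 → A = |Σcross|/2 = 371.8750 mm²
Σ(r_i+r_j)·cross = 28070.6250 → first moment M = |Σ|/6 = 4678.4375
R_c = M/A = 4678.4375/371.8750 = 12.5807 mm
θ = 178° = 3.106686 rad
V = θ·R_c·A = 3.106686·12.5807·371.8750 = 14534.437 mm³

Volume = 14534.437 mm³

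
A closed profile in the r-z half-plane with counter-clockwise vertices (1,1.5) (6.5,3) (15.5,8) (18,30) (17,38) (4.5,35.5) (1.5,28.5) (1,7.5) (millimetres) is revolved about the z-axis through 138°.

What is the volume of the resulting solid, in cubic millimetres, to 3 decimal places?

Volume = 10680.935 mm³

Profile (r,z), 8 vertices: (1,1.5) (6.5,3) (15.5,8) (18,30) (17,38) (4.5,35.5) (1.5,28.5) (1,7.5)
edge 0: (1,1.5)→(6.5,3)  cross = 1·3 − 6.5·1.5 = -6.7500; (r_i+r_j)·cross = 7.5·-6.7500 = -50.6250
edge 1: (6.5,3)→(15.5,8)  cross = 6.5·8 − 15.5·3 = 5.5000; (r_i+r_j)·cross = 22·5.5000 = 121.0000
edge 2: (15.5,8)→(18,30)  cross = 15.5·30 − 18·8 = 321.0000; (r_i+r_j)·cross = 33.5·321.0000 = 10753.5000
edge 3: (18,30)→(17,38)  cross = 18·38 − 17·30 = 174.0000; (r_i+r_j)·cross = 35·174.0000 = 6090.0000
edge 4: (17,38)→(4.5,35.5)  cross = 17·35.5 − 4.5·38 = 432.5000; (r_i+r_j)·cross = 21.5·432.5000 = 9298.7500
edge 5: (4.5,35.5)→(1.5,28.5)  cross = 4.5·28.5 − 1.5·35.5 = 75.0000; (r_i+r_j)·cross = 6·75.0000 = 450.0000
edge 6: (1.5,28.5)→(1,7.5)  cross = 1.5·7.5 − 1·28.5 = -17.2500; (r_i+r_j)·cross = 2.5·-17.2500 = -43.1250
edge 7: (1,7.5)→(1,1.5)  cross = 1·1.5 − 1·7.5 = -6.0000; (r_i+r_j)·cross = 2·-6.0000 = -12.0000
Σcross = 978.0000 → A = |Σcross|/2 = 489.0000 mm²
Σ(r_i+r_j)·cross = 26607.5000 → first moment M = |Σ|/6 = 4434.5833
R_c = M/A = 4434.5833/489.0000 = 9.0687 mm
θ = 138° = 2.408554 rad
V = θ·R_c·A = 2.408554·9.0687·489.0000 = 10680.935 mm³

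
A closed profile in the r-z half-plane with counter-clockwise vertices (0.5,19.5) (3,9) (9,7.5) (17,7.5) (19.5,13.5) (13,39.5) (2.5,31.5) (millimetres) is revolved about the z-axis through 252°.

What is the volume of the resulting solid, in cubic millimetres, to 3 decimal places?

Volume = 18203.265 mm³

Profile (r,z), 7 vertices: (0.5,19.5) (3,9) (9,7.5) (17,7.5) (19.5,13.5) (13,39.5) (2.5,31.5)
edge 0: (0.5,19.5)→(3,9)  cross = 0.5·9 − 3·19.5 = -54.0000; (r_i+r_j)·cross = 3.5·-54.0000 = -189.0000
edge 1: (3,9)→(9,7.5)  cross = 3·7.5 − 9·9 = -58.5000; (r_i+r_j)·cross = 12·-58.5000 = -702.0000
edge 2: (9,7.5)→(17,7.5)  cross = 9·7.5 − 17·7.5 = -60.0000; (r_i+r_j)·cross = 26·-60.0000 = -1560.0000
edge 3: (17,7.5)→(19.5,13.5)  cross = 17·13.5 − 19.5·7.5 = 83.2500; (r_i+r_j)·cross = 36.5·83.2500 = 3038.6250
edge 4: (19.5,13.5)→(13,39.5)  cross = 19.5·39.5 − 13·13.5 = 594.7500; (r_i+r_j)·cross = 32.5·594.7500 = 19329.3750
edge 5: (13,39.5)→(2.5,31.5)  cross = 13·31.5 − 2.5·39.5 = 310.7500; (r_i+r_j)·cross = 15.5·310.7500 = 4816.6250
edge 6: (2.5,31.5)→(0.5,19.5)  cross = 2.5·19.5 − 0.5·31.5 = 33.0000; (r_i+r_j)·cross = 3·33.0000 = 99.0000
Σcross = 849.2500 → A = |Σcross|/2 = 424.6250 mm²
Σ(r_i+r_j)·cross = 24832.6250 → first moment M = |Σ|/6 = 4138.7708
R_c = M/A = 4138.7708/424.6250 = 9.7469 mm
θ = 252° = 4.398230 rad
V = θ·R_c·A = 4.398230·9.7469·424.6250 = 18203.265 mm³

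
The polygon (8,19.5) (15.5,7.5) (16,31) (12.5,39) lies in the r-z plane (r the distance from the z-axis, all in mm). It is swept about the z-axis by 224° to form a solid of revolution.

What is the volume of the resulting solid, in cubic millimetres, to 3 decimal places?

Profile (r,z), 4 vertices: (8,19.5) (15.5,7.5) (16,31) (12.5,39)
edge 0: (8,19.5)→(15.5,7.5)  cross = 8·7.5 − 15.5·19.5 = -242.2500; (r_i+r_j)·cross = 23.5·-242.2500 = -5692.8750
edge 1: (15.5,7.5)→(16,31)  cross = 15.5·31 − 16·7.5 = 360.5000; (r_i+r_j)·cross = 31.5·360.5000 = 11355.7500
edge 2: (16,31)→(12.5,39)  cross = 16·39 − 12.5·31 = 236.5000; (r_i+r_j)·cross = 28.5·236.5000 = 6740.2500
edge 3: (12.5,39)→(8,19.5)  cross = 12.5·19.5 − 8·39 = -68.2500; (r_i+r_j)·cross = 20.5·-68.2500 = -1399.1250
Σcross = 286.5000 → A = |Σcross|/2 = 143.2500 mm²
Σ(r_i+r_j)·cross = 11004.0000 → first moment M = |Σ|/6 = 1834.0000
R_c = M/A = 1834.0000/143.2500 = 12.8028 mm
θ = 224° = 3.909538 rad
V = θ·R_c·A = 3.909538·12.8028·143.2500 = 7170.092 mm³

Volume = 7170.092 mm³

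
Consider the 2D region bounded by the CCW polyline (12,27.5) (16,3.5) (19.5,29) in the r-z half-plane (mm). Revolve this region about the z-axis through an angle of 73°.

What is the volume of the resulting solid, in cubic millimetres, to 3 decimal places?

Profile (r,z), 3 vertices: (12,27.5) (16,3.5) (19.5,29)
edge 0: (12,27.5)→(16,3.5)  cross = 12·3.5 − 16·27.5 = -398.0000; (r_i+r_j)·cross = 28·-398.0000 = -11144.0000
edge 1: (16,3.5)→(19.5,29)  cross = 16·29 − 19.5·3.5 = 395.7500; (r_i+r_j)·cross = 35.5·395.7500 = 14049.1250
edge 2: (19.5,29)→(12,27.5)  cross = 19.5·27.5 − 12·29 = 188.2500; (r_i+r_j)·cross = 31.5·188.2500 = 5929.8750
Σcross = 186.0000 → A = |Σcross|/2 = 93.0000 mm²
Σ(r_i+r_j)·cross = 8835.0000 → first moment M = |Σ|/6 = 1472.5000
R_c = M/A = 1472.5000/93.0000 = 15.8333 mm
θ = 73° = 1.274090 rad
V = θ·R_c·A = 1.274090·15.8333·93.0000 = 1876.098 mm³

Volume = 1876.098 mm³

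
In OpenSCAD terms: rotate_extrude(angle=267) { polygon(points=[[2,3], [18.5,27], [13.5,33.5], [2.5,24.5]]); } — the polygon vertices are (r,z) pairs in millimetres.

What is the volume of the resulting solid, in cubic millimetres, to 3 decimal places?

Volume = 9244.333 mm³

Profile (r,z), 4 vertices: (2,3) (18.5,27) (13.5,33.5) (2.5,24.5)
edge 0: (2,3)→(18.5,27)  cross = 2·27 − 18.5·3 = -1.5000; (r_i+r_j)·cross = 20.5·-1.5000 = -30.7500
edge 1: (18.5,27)→(13.5,33.5)  cross = 18.5·33.5 − 13.5·27 = 255.2500; (r_i+r_j)·cross = 32·255.2500 = 8168.0000
edge 2: (13.5,33.5)→(2.5,24.5)  cross = 13.5·24.5 − 2.5·33.5 = 247.0000; (r_i+r_j)·cross = 16·247.0000 = 3952.0000
edge 3: (2.5,24.5)→(2,3)  cross = 2.5·3 − 2·24.5 = -41.5000; (r_i+r_j)·cross = 4.5·-41.5000 = -186.7500
Σcross = 459.2500 → A = |Σcross|/2 = 229.6250 mm²
Σ(r_i+r_j)·cross = 11902.5000 → first moment M = |Σ|/6 = 1983.7500
R_c = M/A = 1983.7500/229.6250 = 8.6391 mm
θ = 267° = 4.660029 rad
V = θ·R_c·A = 4.660029·8.6391·229.6250 = 9244.333 mm³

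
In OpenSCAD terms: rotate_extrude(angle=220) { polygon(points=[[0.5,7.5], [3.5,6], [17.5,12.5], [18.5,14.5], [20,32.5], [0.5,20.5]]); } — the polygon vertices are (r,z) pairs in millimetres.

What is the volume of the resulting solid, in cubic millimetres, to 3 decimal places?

Profile (r,z), 6 vertices: (0.5,7.5) (3.5,6) (17.5,12.5) (18.5,14.5) (20,32.5) (0.5,20.5)
edge 0: (0.5,7.5)→(3.5,6)  cross = 0.5·6 − 3.5·7.5 = -23.2500; (r_i+r_j)·cross = 4·-23.2500 = -93.0000
edge 1: (3.5,6)→(17.5,12.5)  cross = 3.5·12.5 − 17.5·6 = -61.2500; (r_i+r_j)·cross = 21·-61.2500 = -1286.2500
edge 2: (17.5,12.5)→(18.5,14.5)  cross = 17.5·14.5 − 18.5·12.5 = 22.5000; (r_i+r_j)·cross = 36·22.5000 = 810.0000
edge 3: (18.5,14.5)→(20,32.5)  cross = 18.5·32.5 − 20·14.5 = 311.2500; (r_i+r_j)·cross = 38.5·311.2500 = 11983.1250
edge 4: (20,32.5)→(0.5,20.5)  cross = 20·20.5 − 0.5·32.5 = 393.7500; (r_i+r_j)·cross = 20.5·393.7500 = 8071.8750
edge 5: (0.5,20.5)→(0.5,7.5)  cross = 0.5·7.5 − 0.5·20.5 = -6.5000; (r_i+r_j)·cross = 1·-6.5000 = -6.5000
Σcross = 636.5000 → A = |Σcross|/2 = 318.2500 mm²
Σ(r_i+r_j)·cross = 19479.2500 → first moment M = |Σ|/6 = 3246.5417
R_c = M/A = 3246.5417/318.2500 = 10.2012 mm
θ = 220° = 3.839724 rad
V = θ·R_c·A = 3.839724·10.2012·318.2500 = 12465.825 mm³

Volume = 12465.825 mm³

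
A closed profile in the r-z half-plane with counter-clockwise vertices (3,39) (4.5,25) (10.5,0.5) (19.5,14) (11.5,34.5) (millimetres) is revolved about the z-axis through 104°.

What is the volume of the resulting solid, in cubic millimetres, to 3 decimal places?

Profile (r,z), 5 vertices: (3,39) (4.5,25) (10.5,0.5) (19.5,14) (11.5,34.5)
edge 0: (3,39)→(4.5,25)  cross = 3·25 − 4.5·39 = -100.5000; (r_i+r_j)·cross = 7.5·-100.5000 = -753.7500
edge 1: (4.5,25)→(10.5,0.5)  cross = 4.5·0.5 − 10.5·25 = -260.2500; (r_i+r_j)·cross = 15·-260.2500 = -3903.7500
edge 2: (10.5,0.5)→(19.5,14)  cross = 10.5·14 − 19.5·0.5 = 137.2500; (r_i+r_j)·cross = 30·137.2500 = 4117.5000
edge 3: (19.5,14)→(11.5,34.5)  cross = 19.5·34.5 − 11.5·14 = 511.7500; (r_i+r_j)·cross = 31·511.7500 = 15864.2500
edge 4: (11.5,34.5)→(3,39)  cross = 11.5·39 − 3·34.5 = 345.0000; (r_i+r_j)·cross = 14.5·345.0000 = 5002.5000
Σcross = 633.2500 → A = |Σcross|/2 = 316.6250 mm²
Σ(r_i+r_j)·cross = 20326.7500 → first moment M = |Σ|/6 = 3387.7917
R_c = M/A = 3387.7917/316.6250 = 10.6997 mm
θ = 104° = 1.815142 rad
V = θ·R_c·A = 1.815142·10.6997·316.6250 = 6149.324 mm³

Volume = 6149.324 mm³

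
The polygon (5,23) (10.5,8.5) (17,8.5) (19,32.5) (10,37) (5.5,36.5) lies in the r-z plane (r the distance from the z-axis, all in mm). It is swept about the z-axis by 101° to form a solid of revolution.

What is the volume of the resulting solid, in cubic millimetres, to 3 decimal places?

Profile (r,z), 6 vertices: (5,23) (10.5,8.5) (17,8.5) (19,32.5) (10,37) (5.5,36.5)
edge 0: (5,23)→(10.5,8.5)  cross = 5·8.5 − 10.5·23 = -199.0000; (r_i+r_j)·cross = 15.5·-199.0000 = -3084.5000
edge 1: (10.5,8.5)→(17,8.5)  cross = 10.5·8.5 − 17·8.5 = -55.2500; (r_i+r_j)·cross = 27.5·-55.2500 = -1519.3750
edge 2: (17,8.5)→(19,32.5)  cross = 17·32.5 − 19·8.5 = 391.0000; (r_i+r_j)·cross = 36·391.0000 = 14076.0000
edge 3: (19,32.5)→(10,37)  cross = 19·37 − 10·32.5 = 378.0000; (r_i+r_j)·cross = 29·378.0000 = 10962.0000
edge 4: (10,37)→(5.5,36.5)  cross = 10·36.5 − 5.5·37 = 161.5000; (r_i+r_j)·cross = 15.5·161.5000 = 2503.2500
edge 5: (5.5,36.5)→(5,23)  cross = 5.5·23 − 5·36.5 = -56.0000; (r_i+r_j)·cross = 10.5·-56.0000 = -588.0000
Σcross = 620.2500 → A = |Σcross|/2 = 310.1250 mm²
Σ(r_i+r_j)·cross = 22349.3750 → first moment M = |Σ|/6 = 3724.8958
R_c = M/A = 3724.8958/310.1250 = 12.0109 mm
θ = 101° = 1.762783 rad
V = θ·R_c·A = 1.762783·12.0109·310.1250 = 6566.181 mm³

Volume = 6566.181 mm³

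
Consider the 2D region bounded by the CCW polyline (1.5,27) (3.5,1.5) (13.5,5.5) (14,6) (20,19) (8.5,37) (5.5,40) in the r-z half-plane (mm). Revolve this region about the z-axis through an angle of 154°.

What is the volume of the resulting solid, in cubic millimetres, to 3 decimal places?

Profile (r,z), 7 vertices: (1.5,27) (3.5,1.5) (13.5,5.5) (14,6) (20,19) (8.5,37) (5.5,40)
edge 0: (1.5,27)→(3.5,1.5)  cross = 1.5·1.5 − 3.5·27 = -92.2500; (r_i+r_j)·cross = 5·-92.2500 = -461.2500
edge 1: (3.5,1.5)→(13.5,5.5)  cross = 3.5·5.5 − 13.5·1.5 = -1.0000; (r_i+r_j)·cross = 17·-1.0000 = -17.0000
edge 2: (13.5,5.5)→(14,6)  cross = 13.5·6 − 14·5.5 = 4.0000; (r_i+r_j)·cross = 27.5·4.0000 = 110.0000
edge 3: (14,6)→(20,19)  cross = 14·19 − 20·6 = 146.0000; (r_i+r_j)·cross = 34·146.0000 = 4964.0000
edge 4: (20,19)→(8.5,37)  cross = 20·37 − 8.5·19 = 578.5000; (r_i+r_j)·cross = 28.5·578.5000 = 16487.2500
edge 5: (8.5,37)→(5.5,40)  cross = 8.5·40 − 5.5·37 = 136.5000; (r_i+r_j)·cross = 14·136.5000 = 1911.0000
edge 6: (5.5,40)→(1.5,27)  cross = 5.5·27 − 1.5·40 = 88.5000; (r_i+r_j)·cross = 7·88.5000 = 619.5000
Σcross = 860.2500 → A = |Σcross|/2 = 430.1250 mm²
Σ(r_i+r_j)·cross = 23613.5000 → first moment M = |Σ|/6 = 3935.5833
R_c = M/A = 3935.5833/430.1250 = 9.1499 mm
θ = 154° = 2.687807 rad
V = θ·R_c·A = 2.687807·9.1499·430.1250 = 10578.089 mm³

Volume = 10578.089 mm³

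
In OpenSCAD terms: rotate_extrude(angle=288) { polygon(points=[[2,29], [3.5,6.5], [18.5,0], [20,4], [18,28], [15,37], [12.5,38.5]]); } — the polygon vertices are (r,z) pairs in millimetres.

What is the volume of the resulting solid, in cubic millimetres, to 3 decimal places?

Volume = 28216.529 mm³

Profile (r,z), 7 vertices: (2,29) (3.5,6.5) (18.5,0) (20,4) (18,28) (15,37) (12.5,38.5)
edge 0: (2,29)→(3.5,6.5)  cross = 2·6.5 − 3.5·29 = -88.5000; (r_i+r_j)·cross = 5.5·-88.5000 = -486.7500
edge 1: (3.5,6.5)→(18.5,0)  cross = 3.5·0 − 18.5·6.5 = -120.2500; (r_i+r_j)·cross = 22·-120.2500 = -2645.5000
edge 2: (18.5,0)→(20,4)  cross = 18.5·4 − 20·0 = 74.0000; (r_i+r_j)·cross = 38.5·74.0000 = 2849.0000
edge 3: (20,4)→(18,28)  cross = 20·28 − 18·4 = 488.0000; (r_i+r_j)·cross = 38·488.0000 = 18544.0000
edge 4: (18,28)→(15,37)  cross = 18·37 − 15·28 = 246.0000; (r_i+r_j)·cross = 33·246.0000 = 8118.0000
edge 5: (15,37)→(12.5,38.5)  cross = 15·38.5 − 12.5·37 = 115.0000; (r_i+r_j)·cross = 27.5·115.0000 = 3162.5000
edge 6: (12.5,38.5)→(2,29)  cross = 12.5·29 − 2·38.5 = 285.5000; (r_i+r_j)·cross = 14.5·285.5000 = 4139.7500
Σcross = 999.7500 → A = |Σcross|/2 = 499.8750 mm²
Σ(r_i+r_j)·cross = 33681.0000 → first moment M = |Σ|/6 = 5613.5000
R_c = M/A = 5613.5000/499.8750 = 11.2298 mm
θ = 288° = 5.026548 rad
V = θ·R_c·A = 5.026548·11.2298·499.8750 = 28216.529 mm³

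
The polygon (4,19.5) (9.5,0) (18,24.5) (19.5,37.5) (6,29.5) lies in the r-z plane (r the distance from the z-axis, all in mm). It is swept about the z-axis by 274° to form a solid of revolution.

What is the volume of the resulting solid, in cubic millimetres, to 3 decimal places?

Profile (r,z), 5 vertices: (4,19.5) (9.5,0) (18,24.5) (19.5,37.5) (6,29.5)
edge 0: (4,19.5)→(9.5,0)  cross = 4·0 − 9.5·19.5 = -185.2500; (r_i+r_j)·cross = 13.5·-185.2500 = -2500.8750
edge 1: (9.5,0)→(18,24.5)  cross = 9.5·24.5 − 18·0 = 232.7500; (r_i+r_j)·cross = 27.5·232.7500 = 6400.6250
edge 2: (18,24.5)→(19.5,37.5)  cross = 18·37.5 − 19.5·24.5 = 197.2500; (r_i+r_j)·cross = 37.5·197.2500 = 7396.8750
edge 3: (19.5,37.5)→(6,29.5)  cross = 19.5·29.5 − 6·37.5 = 350.2500; (r_i+r_j)·cross = 25.5·350.2500 = 8931.3750
edge 4: (6,29.5)→(4,19.5)  cross = 6·19.5 − 4·29.5 = -1.0000; (r_i+r_j)·cross = 10·-1.0000 = -10.0000
Σcross = 594.0000 → A = |Σcross|/2 = 297.0000 mm²
Σ(r_i+r_j)·cross = 20218.0000 → first moment M = |Σ|/6 = 3369.6667
R_c = M/A = 3369.6667/297.0000 = 11.3457 mm
θ = 274° = 4.782202 rad
V = θ·R_c·A = 4.782202·11.3457·297.0000 = 16114.427 mm³

Volume = 16114.427 mm³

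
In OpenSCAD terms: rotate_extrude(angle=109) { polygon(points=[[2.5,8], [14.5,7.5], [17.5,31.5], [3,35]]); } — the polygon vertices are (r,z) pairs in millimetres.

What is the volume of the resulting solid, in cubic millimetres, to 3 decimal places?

Volume = 6034.600 mm³

Profile (r,z), 4 vertices: (2.5,8) (14.5,7.5) (17.5,31.5) (3,35)
edge 0: (2.5,8)→(14.5,7.5)  cross = 2.5·7.5 − 14.5·8 = -97.2500; (r_i+r_j)·cross = 17·-97.2500 = -1653.2500
edge 1: (14.5,7.5)→(17.5,31.5)  cross = 14.5·31.5 − 17.5·7.5 = 325.5000; (r_i+r_j)·cross = 32·325.5000 = 10416.0000
edge 2: (17.5,31.5)→(3,35)  cross = 17.5·35 − 3·31.5 = 518.0000; (r_i+r_j)·cross = 20.5·518.0000 = 10619.0000
edge 3: (3,35)→(2.5,8)  cross = 3·8 − 2.5·35 = -63.5000; (r_i+r_j)·cross = 5.5·-63.5000 = -349.2500
Σcross = 682.7500 → A = |Σcross|/2 = 341.3750 mm²
Σ(r_i+r_j)·cross = 19032.5000 → first moment M = |Σ|/6 = 3172.0833
R_c = M/A = 3172.0833/341.3750 = 9.2921 mm
θ = 109° = 1.902409 rad
V = θ·R_c·A = 1.902409·9.2921·341.3750 = 6034.600 mm³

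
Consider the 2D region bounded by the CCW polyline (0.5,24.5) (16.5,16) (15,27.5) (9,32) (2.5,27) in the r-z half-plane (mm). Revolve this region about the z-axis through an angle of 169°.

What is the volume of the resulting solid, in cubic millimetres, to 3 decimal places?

Profile (r,z), 5 vertices: (0.5,24.5) (16.5,16) (15,27.5) (9,32) (2.5,27)
edge 0: (0.5,24.5)→(16.5,16)  cross = 0.5·16 − 16.5·24.5 = -396.2500; (r_i+r_j)·cross = 17·-396.2500 = -6736.2500
edge 1: (16.5,16)→(15,27.5)  cross = 16.5·27.5 − 15·16 = 213.7500; (r_i+r_j)·cross = 31.5·213.7500 = 6733.1250
edge 2: (15,27.5)→(9,32)  cross = 15·32 − 9·27.5 = 232.5000; (r_i+r_j)·cross = 24·232.5000 = 5580.0000
edge 3: (9,32)→(2.5,27)  cross = 9·27 − 2.5·32 = 163.0000; (r_i+r_j)·cross = 11.5·163.0000 = 1874.5000
edge 4: (2.5,27)→(0.5,24.5)  cross = 2.5·24.5 − 0.5·27 = 47.7500; (r_i+r_j)·cross = 3·47.7500 = 143.2500
Σcross = 260.7500 → A = |Σcross|/2 = 130.3750 mm²
Σ(r_i+r_j)·cross = 7594.6250 → first moment M = |Σ|/6 = 1265.7708
R_c = M/A = 1265.7708/130.3750 = 9.7087 mm
θ = 169° = 2.949606 rad
V = θ·R_c·A = 2.949606·9.7087·130.3750 = 3733.526 mm³

Volume = 3733.526 mm³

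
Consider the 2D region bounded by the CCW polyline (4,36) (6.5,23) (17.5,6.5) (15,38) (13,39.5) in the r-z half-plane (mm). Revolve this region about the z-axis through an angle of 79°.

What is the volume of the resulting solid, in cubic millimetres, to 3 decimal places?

Profile (r,z), 5 vertices: (4,36) (6.5,23) (17.5,6.5) (15,38) (13,39.5)
edge 0: (4,36)→(6.5,23)  cross = 4·23 − 6.5·36 = -142.0000; (r_i+r_j)·cross = 10.5·-142.0000 = -1491.0000
edge 1: (6.5,23)→(17.5,6.5)  cross = 6.5·6.5 − 17.5·23 = -360.2500; (r_i+r_j)·cross = 24·-360.2500 = -8646.0000
edge 2: (17.5,6.5)→(15,38)  cross = 17.5·38 − 15·6.5 = 567.5000; (r_i+r_j)·cross = 32.5·567.5000 = 18443.7500
edge 3: (15,38)→(13,39.5)  cross = 15·39.5 − 13·38 = 98.5000; (r_i+r_j)·cross = 28·98.5000 = 2758.0000
edge 4: (13,39.5)→(4,36)  cross = 13·36 − 4·39.5 = 310.0000; (r_i+r_j)·cross = 17·310.0000 = 5270.0000
Σcross = 473.7500 → A = |Σcross|/2 = 236.8750 mm²
Σ(r_i+r_j)·cross = 16334.7500 → first moment M = |Σ|/6 = 2722.4583
R_c = M/A = 2722.4583/236.8750 = 11.4932 mm
θ = 79° = 1.378810 rad
V = θ·R_c·A = 1.378810·11.4932·236.8750 = 3753.753 mm³

Volume = 3753.753 mm³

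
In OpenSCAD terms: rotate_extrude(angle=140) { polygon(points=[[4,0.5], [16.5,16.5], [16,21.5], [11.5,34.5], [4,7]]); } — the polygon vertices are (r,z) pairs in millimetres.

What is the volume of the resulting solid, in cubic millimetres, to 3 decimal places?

Profile (r,z), 5 vertices: (4,0.5) (16.5,16.5) (16,21.5) (11.5,34.5) (4,7)
edge 0: (4,0.5)→(16.5,16.5)  cross = 4·16.5 − 16.5·0.5 = 57.7500; (r_i+r_j)·cross = 20.5·57.7500 = 1183.8750
edge 1: (16.5,16.5)→(16,21.5)  cross = 16.5·21.5 − 16·16.5 = 90.7500; (r_i+r_j)·cross = 32.5·90.7500 = 2949.3750
edge 2: (16,21.5)→(11.5,34.5)  cross = 16·34.5 − 11.5·21.5 = 304.7500; (r_i+r_j)·cross = 27.5·304.7500 = 8380.6250
edge 3: (11.5,34.5)→(4,7)  cross = 11.5·7 − 4·34.5 = -57.5000; (r_i+r_j)·cross = 15.5·-57.5000 = -891.2500
edge 4: (4,7)→(4,0.5)  cross = 4·0.5 − 4·7 = -26.0000; (r_i+r_j)·cross = 8·-26.0000 = -208.0000
Σcross = 369.7500 → A = |Σcross|/2 = 184.8750 mm²
Σ(r_i+r_j)·cross = 11414.6250 → first moment M = |Σ|/6 = 1902.4375
R_c = M/A = 1902.4375/184.8750 = 10.2904 mm
θ = 140° = 2.443461 rad
V = θ·R_c·A = 2.443461·10.2904·184.8750 = 4648.532 mm³

Volume = 4648.532 mm³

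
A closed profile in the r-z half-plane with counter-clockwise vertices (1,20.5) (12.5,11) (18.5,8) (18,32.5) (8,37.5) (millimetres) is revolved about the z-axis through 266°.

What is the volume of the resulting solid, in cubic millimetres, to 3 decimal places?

Profile (r,z), 5 vertices: (1,20.5) (12.5,11) (18.5,8) (18,32.5) (8,37.5)
edge 0: (1,20.5)→(12.5,11)  cross = 1·11 − 12.5·20.5 = -245.2500; (r_i+r_j)·cross = 13.5·-245.2500 = -3310.8750
edge 1: (12.5,11)→(18.5,8)  cross = 12.5·8 − 18.5·11 = -103.5000; (r_i+r_j)·cross = 31·-103.5000 = -3208.5000
edge 2: (18.5,8)→(18,32.5)  cross = 18.5·32.5 − 18·8 = 457.2500; (r_i+r_j)·cross = 36.5·457.2500 = 16689.6250
edge 3: (18,32.5)→(8,37.5)  cross = 18·37.5 − 8·32.5 = 415.0000; (r_i+r_j)·cross = 26·415.0000 = 10790.0000
edge 4: (8,37.5)→(1,20.5)  cross = 8·20.5 − 1·37.5 = 126.5000; (r_i+r_j)·cross = 9·126.5000 = 1138.5000
Σcross = 650.0000 → A = |Σcross|/2 = 325.0000 mm²
Σ(r_i+r_j)·cross = 22098.7500 → first moment M = |Σ|/6 = 3683.1250
R_c = M/A = 3683.1250/325.0000 = 11.3327 mm
θ = 266° = 4.642576 rad
V = θ·R_c·A = 4.642576·11.3327·325.0000 = 17099.187 mm³

Volume = 17099.187 mm³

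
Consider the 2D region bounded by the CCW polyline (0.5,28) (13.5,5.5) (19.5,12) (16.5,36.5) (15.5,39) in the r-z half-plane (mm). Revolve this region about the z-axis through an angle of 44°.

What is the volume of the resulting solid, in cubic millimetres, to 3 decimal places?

Volume = 3093.314 mm³

Profile (r,z), 5 vertices: (0.5,28) (13.5,5.5) (19.5,12) (16.5,36.5) (15.5,39)
edge 0: (0.5,28)→(13.5,5.5)  cross = 0.5·5.5 − 13.5·28 = -375.2500; (r_i+r_j)·cross = 14·-375.2500 = -5253.5000
edge 1: (13.5,5.5)→(19.5,12)  cross = 13.5·12 − 19.5·5.5 = 54.7500; (r_i+r_j)·cross = 33·54.7500 = 1806.7500
edge 2: (19.5,12)→(16.5,36.5)  cross = 19.5·36.5 − 16.5·12 = 513.7500; (r_i+r_j)·cross = 36·513.7500 = 18495.0000
edge 3: (16.5,36.5)→(15.5,39)  cross = 16.5·39 − 15.5·36.5 = 77.7500; (r_i+r_j)·cross = 32·77.7500 = 2488.0000
edge 4: (15.5,39)→(0.5,28)  cross = 15.5·28 − 0.5·39 = 414.5000; (r_i+r_j)·cross = 16·414.5000 = 6632.0000
Σcross = 685.5000 → A = |Σcross|/2 = 342.7500 mm²
Σ(r_i+r_j)·cross = 24168.2500 → first moment M = |Σ|/6 = 4028.0417
R_c = M/A = 4028.0417/342.7500 = 11.7521 mm
θ = 44° = 0.767945 rad
V = θ·R_c·A = 0.767945·11.7521·342.7500 = 3093.314 mm³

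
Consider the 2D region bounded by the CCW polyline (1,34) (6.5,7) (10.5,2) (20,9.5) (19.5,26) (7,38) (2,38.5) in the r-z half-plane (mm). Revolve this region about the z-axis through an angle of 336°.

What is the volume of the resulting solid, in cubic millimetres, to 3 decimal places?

Profile (r,z), 7 vertices: (1,34) (6.5,7) (10.5,2) (20,9.5) (19.5,26) (7,38) (2,38.5)
edge 0: (1,34)→(6.5,7)  cross = 1·7 − 6.5·34 = -214.0000; (r_i+r_j)·cross = 7.5·-214.0000 = -1605.0000
edge 1: (6.5,7)→(10.5,2)  cross = 6.5·2 − 10.5·7 = -60.5000; (r_i+r_j)·cross = 17·-60.5000 = -1028.5000
edge 2: (10.5,2)→(20,9.5)  cross = 10.5·9.5 − 20·2 = 59.7500; (r_i+r_j)·cross = 30.5·59.7500 = 1822.3750
edge 3: (20,9.5)→(19.5,26)  cross = 20·26 − 19.5·9.5 = 334.7500; (r_i+r_j)·cross = 39.5·334.7500 = 13222.6250
edge 4: (19.5,26)→(7,38)  cross = 19.5·38 − 7·26 = 559.0000; (r_i+r_j)·cross = 26.5·559.0000 = 14813.5000
edge 5: (7,38)→(2,38.5)  cross = 7·38.5 − 2·38 = 193.5000; (r_i+r_j)·cross = 9·193.5000 = 1741.5000
edge 6: (2,38.5)→(1,34)  cross = 2·34 − 1·38.5 = 29.5000; (r_i+r_j)·cross = 3·29.5000 = 88.5000
Σcross = 902.0000 → A = |Σcross|/2 = 451.0000 mm²
Σ(r_i+r_j)·cross = 29055.0000 → first moment M = |Σ|/6 = 4842.5000
R_c = M/A = 4842.5000/451.0000 = 10.7373 mm
θ = 336° = 5.864306 rad
V = θ·R_c·A = 5.864306·10.7373·451.0000 = 28397.903 mm³

Volume = 28397.903 mm³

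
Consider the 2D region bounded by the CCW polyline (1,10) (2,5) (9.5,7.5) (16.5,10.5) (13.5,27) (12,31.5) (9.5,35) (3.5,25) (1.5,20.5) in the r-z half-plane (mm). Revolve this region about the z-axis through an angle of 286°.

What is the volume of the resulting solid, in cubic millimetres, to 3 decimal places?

Profile (r,z), 9 vertices: (1,10) (2,5) (9.5,7.5) (16.5,10.5) (13.5,27) (12,31.5) (9.5,35) (3.5,25) (1.5,20.5)
edge 0: (1,10)→(2,5)  cross = 1·5 − 2·10 = -15.0000; (r_i+r_j)·cross = 3·-15.0000 = -45.0000
edge 1: (2,5)→(9.5,7.5)  cross = 2·7.5 − 9.5·5 = -32.5000; (r_i+r_j)·cross = 11.5·-32.5000 = -373.7500
edge 2: (9.5,7.5)→(16.5,10.5)  cross = 9.5·10.5 − 16.5·7.5 = -24.0000; (r_i+r_j)·cross = 26·-24.0000 = -624.0000
edge 3: (16.5,10.5)→(13.5,27)  cross = 16.5·27 − 13.5·10.5 = 303.7500; (r_i+r_j)·cross = 30·303.7500 = 9112.5000
edge 4: (13.5,27)→(12,31.5)  cross = 13.5·31.5 − 12·27 = 101.2500; (r_i+r_j)·cross = 25.5·101.2500 = 2581.8750
edge 5: (12,31.5)→(9.5,35)  cross = 12·35 − 9.5·31.5 = 120.7500; (r_i+r_j)·cross = 21.5·120.7500 = 2596.1250
edge 6: (9.5,35)→(3.5,25)  cross = 9.5·25 − 3.5·35 = 115.0000; (r_i+r_j)·cross = 13·115.0000 = 1495.0000
edge 7: (3.5,25)→(1.5,20.5)  cross = 3.5·20.5 − 1.5·25 = 34.2500; (r_i+r_j)·cross = 5·34.2500 = 171.2500
edge 8: (1.5,20.5)→(1,10)  cross = 1.5·10 − 1·20.5 = -5.5000; (r_i+r_j)·cross = 2.5·-5.5000 = -13.7500
Σcross = 598.0000 → A = |Σcross|/2 = 299.0000 mm²
Σ(r_i+r_j)·cross = 14900.2500 → first moment M = |Σ|/6 = 2483.3750
R_c = M/A = 2483.3750/299.0000 = 8.3056 mm
θ = 286° = 4.991642 rad
V = θ·R_c·A = 4.991642·8.3056·299.0000 = 12396.118 mm³

Volume = 12396.118 mm³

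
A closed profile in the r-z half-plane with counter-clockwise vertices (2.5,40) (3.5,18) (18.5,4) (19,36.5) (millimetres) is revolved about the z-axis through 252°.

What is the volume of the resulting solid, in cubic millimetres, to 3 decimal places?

Profile (r,z), 4 vertices: (2.5,40) (3.5,18) (18.5,4) (19,36.5)
edge 0: (2.5,40)→(3.5,18)  cross = 2.5·18 − 3.5·40 = -95.0000; (r_i+r_j)·cross = 6·-95.0000 = -570.0000
edge 1: (3.5,18)→(18.5,4)  cross = 3.5·4 − 18.5·18 = -319.0000; (r_i+r_j)·cross = 22·-319.0000 = -7018.0000
edge 2: (18.5,4)→(19,36.5)  cross = 18.5·36.5 − 19·4 = 599.2500; (r_i+r_j)·cross = 37.5·599.2500 = 22471.8750
edge 3: (19,36.5)→(2.5,40)  cross = 19·40 − 2.5·36.5 = 668.7500; (r_i+r_j)·cross = 21.5·668.7500 = 14378.1250
Σcross = 854.0000 → A = |Σcross|/2 = 427.0000 mm²
Σ(r_i+r_j)·cross = 29262.0000 → first moment M = |Σ|/6 = 4877.0000
R_c = M/A = 4877.0000/427.0000 = 11.4215 mm
θ = 252° = 4.398230 rad
V = θ·R_c·A = 4.398230·11.4215·427.0000 = 21450.166 mm³

Volume = 21450.166 mm³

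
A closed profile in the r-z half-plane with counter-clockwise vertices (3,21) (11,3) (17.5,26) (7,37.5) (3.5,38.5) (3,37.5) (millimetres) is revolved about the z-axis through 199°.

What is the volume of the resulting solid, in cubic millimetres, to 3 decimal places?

Volume = 9506.669 mm³

Profile (r,z), 6 vertices: (3,21) (11,3) (17.5,26) (7,37.5) (3.5,38.5) (3,37.5)
edge 0: (3,21)→(11,3)  cross = 3·3 − 11·21 = -222.0000; (r_i+r_j)·cross = 14·-222.0000 = -3108.0000
edge 1: (11,3)→(17.5,26)  cross = 11·26 − 17.5·3 = 233.5000; (r_i+r_j)·cross = 28.5·233.5000 = 6654.7500
edge 2: (17.5,26)→(7,37.5)  cross = 17.5·37.5 − 7·26 = 474.2500; (r_i+r_j)·cross = 24.5·474.2500 = 11619.1250
edge 3: (7,37.5)→(3.5,38.5)  cross = 7·38.5 − 3.5·37.5 = 138.2500; (r_i+r_j)·cross = 10.5·138.2500 = 1451.6250
edge 4: (3.5,38.5)→(3,37.5)  cross = 3.5·37.5 − 3·38.5 = 15.7500; (r_i+r_j)·cross = 6.5·15.7500 = 102.3750
edge 5: (3,37.5)→(3,21)  cross = 3·21 − 3·37.5 = -49.5000; (r_i+r_j)·cross = 6·-49.5000 = -297.0000
Σcross = 590.2500 → A = |Σcross|/2 = 295.1250 mm²
Σ(r_i+r_j)·cross = 16422.8750 → first moment M = |Σ|/6 = 2737.1458
R_c = M/A = 2737.1458/295.1250 = 9.2745 mm
θ = 199° = 3.473205 rad
V = θ·R_c·A = 3.473205·9.2745·295.1250 = 9506.669 mm³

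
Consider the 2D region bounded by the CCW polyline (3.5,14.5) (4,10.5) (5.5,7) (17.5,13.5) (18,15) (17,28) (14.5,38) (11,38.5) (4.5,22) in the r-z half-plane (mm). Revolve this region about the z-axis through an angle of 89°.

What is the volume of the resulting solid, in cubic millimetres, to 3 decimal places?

Volume = 5168.361 mm³

Profile (r,z), 9 vertices: (3.5,14.5) (4,10.5) (5.5,7) (17.5,13.5) (18,15) (17,28) (14.5,38) (11,38.5) (4.5,22)
edge 0: (3.5,14.5)→(4,10.5)  cross = 3.5·10.5 − 4·14.5 = -21.2500; (r_i+r_j)·cross = 7.5·-21.2500 = -159.3750
edge 1: (4,10.5)→(5.5,7)  cross = 4·7 − 5.5·10.5 = -29.7500; (r_i+r_j)·cross = 9.5·-29.7500 = -282.6250
edge 2: (5.5,7)→(17.5,13.5)  cross = 5.5·13.5 − 17.5·7 = -48.2500; (r_i+r_j)·cross = 23·-48.2500 = -1109.7500
edge 3: (17.5,13.5)→(18,15)  cross = 17.5·15 − 18·13.5 = 19.5000; (r_i+r_j)·cross = 35.5·19.5000 = 692.2500
edge 4: (18,15)→(17,28)  cross = 18·28 − 17·15 = 249.0000; (r_i+r_j)·cross = 35·249.0000 = 8715.0000
edge 5: (17,28)→(14.5,38)  cross = 17·38 − 14.5·28 = 240.0000; (r_i+r_j)·cross = 31.5·240.0000 = 7560.0000
edge 6: (14.5,38)→(11,38.5)  cross = 14.5·38.5 − 11·38 = 140.2500; (r_i+r_j)·cross = 25.5·140.2500 = 3576.3750
edge 7: (11,38.5)→(4.5,22)  cross = 11·22 − 4.5·38.5 = 68.7500; (r_i+r_j)·cross = 15.5·68.7500 = 1065.6250
edge 8: (4.5,22)→(3.5,14.5)  cross = 4.5·14.5 − 3.5·22 = -11.7500; (r_i+r_j)·cross = 8·-11.7500 = -94.0000
Σcross = 606.5000 → A = |Σcross|/2 = 303.2500 mm²
Σ(r_i+r_j)·cross = 19963.5000 → first moment M = |Σ|/6 = 3327.2500
R_c = M/A = 3327.2500/303.2500 = 10.9720 mm
θ = 89° = 1.553343 rad
V = θ·R_c·A = 1.553343·10.9720·303.2500 = 5168.361 mm³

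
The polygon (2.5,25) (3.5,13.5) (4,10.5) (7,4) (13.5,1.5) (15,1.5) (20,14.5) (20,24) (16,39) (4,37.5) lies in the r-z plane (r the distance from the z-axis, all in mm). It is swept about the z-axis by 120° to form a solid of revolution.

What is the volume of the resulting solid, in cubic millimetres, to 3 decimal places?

Profile (r,z), 10 vertices: (2.5,25) (3.5,13.5) (4,10.5) (7,4) (13.5,1.5) (15,1.5) (20,14.5) (20,24) (16,39) (4,37.5)
edge 0: (2.5,25)→(3.5,13.5)  cross = 2.5·13.5 − 3.5·25 = -53.7500; (r_i+r_j)·cross = 6·-53.7500 = -322.5000
edge 1: (3.5,13.5)→(4,10.5)  cross = 3.5·10.5 − 4·13.5 = -17.2500; (r_i+r_j)·cross = 7.5·-17.2500 = -129.3750
edge 2: (4,10.5)→(7,4)  cross = 4·4 − 7·10.5 = -57.5000; (r_i+r_j)·cross = 11·-57.5000 = -632.5000
edge 3: (7,4)→(13.5,1.5)  cross = 7·1.5 − 13.5·4 = -43.5000; (r_i+r_j)·cross = 20.5·-43.5000 = -891.7500
edge 4: (13.5,1.5)→(15,1.5)  cross = 13.5·1.5 − 15·1.5 = -2.2500; (r_i+r_j)·cross = 28.5·-2.2500 = -64.1250
edge 5: (15,1.5)→(20,14.5)  cross = 15·14.5 − 20·1.5 = 187.5000; (r_i+r_j)·cross = 35·187.5000 = 6562.5000
edge 6: (20,14.5)→(20,24)  cross = 20·24 − 20·14.5 = 190.0000; (r_i+r_j)·cross = 40·190.0000 = 7600.0000
edge 7: (20,24)→(16,39)  cross = 20·39 − 16·24 = 396.0000; (r_i+r_j)·cross = 36·396.0000 = 14256.0000
edge 8: (16,39)→(4,37.5)  cross = 16·37.5 − 4·39 = 444.0000; (r_i+r_j)·cross = 20·444.0000 = 8880.0000
edge 9: (4,37.5)→(2.5,25)  cross = 4·25 − 2.5·37.5 = 6.2500; (r_i+r_j)·cross = 6.5·6.2500 = 40.6250
Σcross = 1049.5000 → A = |Σcross|/2 = 524.7500 mm²
Σ(r_i+r_j)·cross = 35298.8750 → first moment M = |Σ|/6 = 5883.1458
R_c = M/A = 5883.1458/524.7500 = 11.2113 mm
θ = 120° = 2.094395 rad
V = θ·R_c·A = 2.094395·11.2113·524.7500 = 12321.632 mm³

Volume = 12321.632 mm³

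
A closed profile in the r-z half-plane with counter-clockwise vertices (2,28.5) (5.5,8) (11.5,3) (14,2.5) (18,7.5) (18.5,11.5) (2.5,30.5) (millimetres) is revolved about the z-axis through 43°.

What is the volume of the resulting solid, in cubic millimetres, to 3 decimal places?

Profile (r,z), 7 vertices: (2,28.5) (5.5,8) (11.5,3) (14,2.5) (18,7.5) (18.5,11.5) (2.5,30.5)
edge 0: (2,28.5)→(5.5,8)  cross = 2·8 − 5.5·28.5 = -140.7500; (r_i+r_j)·cross = 7.5·-140.7500 = -1055.6250
edge 1: (5.5,8)→(11.5,3)  cross = 5.5·3 − 11.5·8 = -75.5000; (r_i+r_j)·cross = 17·-75.5000 = -1283.5000
edge 2: (11.5,3)→(14,2.5)  cross = 11.5·2.5 − 14·3 = -13.2500; (r_i+r_j)·cross = 25.5·-13.2500 = -337.8750
edge 3: (14,2.5)→(18,7.5)  cross = 14·7.5 − 18·2.5 = 60.0000; (r_i+r_j)·cross = 32·60.0000 = 1920.0000
edge 4: (18,7.5)→(18.5,11.5)  cross = 18·11.5 − 18.5·7.5 = 68.2500; (r_i+r_j)·cross = 36.5·68.2500 = 2491.1250
edge 5: (18.5,11.5)→(2.5,30.5)  cross = 18.5·30.5 − 2.5·11.5 = 535.5000; (r_i+r_j)·cross = 21·535.5000 = 11245.5000
edge 6: (2.5,30.5)→(2,28.5)  cross = 2.5·28.5 − 2·30.5 = 10.2500; (r_i+r_j)·cross = 4.5·10.2500 = 46.1250
Σcross = 444.5000 → A = |Σcross|/2 = 222.2500 mm²
Σ(r_i+r_j)·cross = 13025.7500 → first moment M = |Σ|/6 = 2170.9583
R_c = M/A = 2170.9583/222.2500 = 9.7681 mm
θ = 43° = 0.750492 rad
V = θ·R_c·A = 0.750492·9.7681·222.2500 = 1629.286 mm³

Volume = 1629.286 mm³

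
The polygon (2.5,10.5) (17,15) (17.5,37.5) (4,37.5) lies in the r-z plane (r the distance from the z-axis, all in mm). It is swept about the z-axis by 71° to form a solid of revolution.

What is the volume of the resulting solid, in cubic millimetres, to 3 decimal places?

Volume = 4282.619 mm³

Profile (r,z), 4 vertices: (2.5,10.5) (17,15) (17.5,37.5) (4,37.5)
edge 0: (2.5,10.5)→(17,15)  cross = 2.5·15 − 17·10.5 = -141.0000; (r_i+r_j)·cross = 19.5·-141.0000 = -2749.5000
edge 1: (17,15)→(17.5,37.5)  cross = 17·37.5 − 17.5·15 = 375.0000; (r_i+r_j)·cross = 34.5·375.0000 = 12937.5000
edge 2: (17.5,37.5)→(4,37.5)  cross = 17.5·37.5 − 4·37.5 = 506.2500; (r_i+r_j)·cross = 21.5·506.2500 = 10884.3750
edge 3: (4,37.5)→(2.5,10.5)  cross = 4·10.5 − 2.5·37.5 = -51.7500; (r_i+r_j)·cross = 6.5·-51.7500 = -336.3750
Σcross = 688.5000 → A = |Σcross|/2 = 344.2500 mm²
Σ(r_i+r_j)·cross = 20736.0000 → first moment M = |Σ|/6 = 3456.0000
R_c = M/A = 3456.0000/344.2500 = 10.0392 mm
θ = 71° = 1.239184 rad
V = θ·R_c·A = 1.239184·10.0392·344.2500 = 4282.619 mm³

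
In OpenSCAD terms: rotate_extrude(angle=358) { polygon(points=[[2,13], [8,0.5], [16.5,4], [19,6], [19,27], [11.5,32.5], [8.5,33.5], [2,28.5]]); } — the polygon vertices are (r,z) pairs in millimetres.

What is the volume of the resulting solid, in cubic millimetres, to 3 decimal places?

Profile (r,z), 8 vertices: (2,13) (8,0.5) (16.5,4) (19,6) (19,27) (11.5,32.5) (8.5,33.5) (2,28.5)
edge 0: (2,13)→(8,0.5)  cross = 2·0.5 − 8·13 = -103.0000; (r_i+r_j)·cross = 10·-103.0000 = -1030.0000
edge 1: (8,0.5)→(16.5,4)  cross = 8·4 − 16.5·0.5 = 23.7500; (r_i+r_j)·cross = 24.5·23.7500 = 581.8750
edge 2: (16.5,4)→(19,6)  cross = 16.5·6 − 19·4 = 23.0000; (r_i+r_j)·cross = 35.5·23.0000 = 816.5000
edge 3: (19,6)→(19,27)  cross = 19·27 − 19·6 = 399.0000; (r_i+r_j)·cross = 38·399.0000 = 15162.0000
edge 4: (19,27)→(11.5,32.5)  cross = 19·32.5 − 11.5·27 = 307.0000; (r_i+r_j)·cross = 30.5·307.0000 = 9363.5000
edge 5: (11.5,32.5)→(8.5,33.5)  cross = 11.5·33.5 − 8.5·32.5 = 109.0000; (r_i+r_j)·cross = 20·109.0000 = 2180.0000
edge 6: (8.5,33.5)→(2,28.5)  cross = 8.5·28.5 − 2·33.5 = 175.2500; (r_i+r_j)·cross = 10.5·175.2500 = 1840.1250
edge 7: (2,28.5)→(2,13)  cross = 2·13 − 2·28.5 = -31.0000; (r_i+r_j)·cross = 4·-31.0000 = -124.0000
Σcross = 903.0000 → A = |Σcross|/2 = 451.5000 mm²
Σ(r_i+r_j)·cross = 28790.0000 → first moment M = |Σ|/6 = 4798.3333
R_c = M/A = 4798.3333/451.5000 = 10.6275 mm
θ = 358° = 6.248279 rad
V = θ·R_c·A = 6.248279·10.6275·451.5000 = 29981.324 mm³

Volume = 29981.324 mm³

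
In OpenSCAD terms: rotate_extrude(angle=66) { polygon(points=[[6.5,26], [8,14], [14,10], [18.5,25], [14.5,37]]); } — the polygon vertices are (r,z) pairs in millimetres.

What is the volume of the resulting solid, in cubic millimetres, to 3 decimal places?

Volume = 2804.247 mm³

Profile (r,z), 5 vertices: (6.5,26) (8,14) (14,10) (18.5,25) (14.5,37)
edge 0: (6.5,26)→(8,14)  cross = 6.5·14 − 8·26 = -117.0000; (r_i+r_j)·cross = 14.5·-117.0000 = -1696.5000
edge 1: (8,14)→(14,10)  cross = 8·10 − 14·14 = -116.0000; (r_i+r_j)·cross = 22·-116.0000 = -2552.0000
edge 2: (14,10)→(18.5,25)  cross = 14·25 − 18.5·10 = 165.0000; (r_i+r_j)·cross = 32.5·165.0000 = 5362.5000
edge 3: (18.5,25)→(14.5,37)  cross = 18.5·37 − 14.5·25 = 322.0000; (r_i+r_j)·cross = 33·322.0000 = 10626.0000
edge 4: (14.5,37)→(6.5,26)  cross = 14.5·26 − 6.5·37 = 136.5000; (r_i+r_j)·cross = 21·136.5000 = 2866.5000
Σcross = 390.5000 → A = |Σcross|/2 = 195.2500 mm²
Σ(r_i+r_j)·cross = 14606.5000 → first moment M = |Σ|/6 = 2434.4167
R_c = M/A = 2434.4167/195.2500 = 12.4682 mm
θ = 66° = 1.151917 rad
V = θ·R_c·A = 1.151917·12.4682·195.2500 = 2804.247 mm³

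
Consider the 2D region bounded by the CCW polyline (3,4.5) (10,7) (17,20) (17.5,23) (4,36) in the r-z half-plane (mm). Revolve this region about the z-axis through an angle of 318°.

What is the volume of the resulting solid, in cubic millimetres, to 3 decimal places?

Profile (r,z), 5 vertices: (3,4.5) (10,7) (17,20) (17.5,23) (4,36)
edge 0: (3,4.5)→(10,7)  cross = 3·7 − 10·4.5 = -24.0000; (r_i+r_j)·cross = 13·-24.0000 = -312.0000
edge 1: (10,7)→(17,20)  cross = 10·20 − 17·7 = 81.0000; (r_i+r_j)·cross = 27·81.0000 = 2187.0000
edge 2: (17,20)→(17.5,23)  cross = 17·23 − 17.5·20 = 41.0000; (r_i+r_j)·cross = 34.5·41.0000 = 1414.5000
edge 3: (17.5,23)→(4,36)  cross = 17.5·36 − 4·23 = 538.0000; (r_i+r_j)·cross = 21.5·538.0000 = 11567.0000
edge 4: (4,36)→(3,4.5)  cross = 4·4.5 − 3·36 = -90.0000; (r_i+r_j)·cross = 7·-90.0000 = -630.0000
Σcross = 546.0000 → A = |Σcross|/2 = 273.0000 mm²
Σ(r_i+r_j)·cross = 14226.5000 → first moment M = |Σ|/6 = 2371.0833
R_c = M/A = 2371.0833/273.0000 = 8.6853 mm
θ = 318° = 5.550147 rad
V = θ·R_c·A = 5.550147·8.6853·273.0000 = 13159.861 mm³

Volume = 13159.861 mm³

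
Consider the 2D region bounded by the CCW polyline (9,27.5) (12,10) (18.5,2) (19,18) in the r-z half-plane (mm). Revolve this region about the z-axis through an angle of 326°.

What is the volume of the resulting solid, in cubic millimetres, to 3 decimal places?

Volume = 10626.600 mm³

Profile (r,z), 4 vertices: (9,27.5) (12,10) (18.5,2) (19,18)
edge 0: (9,27.5)→(12,10)  cross = 9·10 − 12·27.5 = -240.0000; (r_i+r_j)·cross = 21·-240.0000 = -5040.0000
edge 1: (12,10)→(18.5,2)  cross = 12·2 − 18.5·10 = -161.0000; (r_i+r_j)·cross = 30.5·-161.0000 = -4910.5000
edge 2: (18.5,2)→(19,18)  cross = 18.5·18 − 19·2 = 295.0000; (r_i+r_j)·cross = 37.5·295.0000 = 11062.5000
edge 3: (19,18)→(9,27.5)  cross = 19·27.5 − 9·18 = 360.5000; (r_i+r_j)·cross = 28·360.5000 = 10094.0000
Σcross = 254.5000 → A = |Σcross|/2 = 127.2500 mm²
Σ(r_i+r_j)·cross = 11206.0000 → first moment M = |Σ|/6 = 1867.6667
R_c = M/A = 1867.6667/127.2500 = 14.6771 mm
θ = 326° = 5.689773 rad
V = θ·R_c·A = 5.689773·14.6771·127.2500 = 10626.600 mm³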